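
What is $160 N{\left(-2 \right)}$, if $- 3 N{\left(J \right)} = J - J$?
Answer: $0$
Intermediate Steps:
$N{\left(J \right)} = 0$ ($N{\left(J \right)} = - \frac{J - J}{3} = \left(- \frac{1}{3}\right) 0 = 0$)
$160 N{\left(-2 \right)} = 160 \cdot 0 = 0$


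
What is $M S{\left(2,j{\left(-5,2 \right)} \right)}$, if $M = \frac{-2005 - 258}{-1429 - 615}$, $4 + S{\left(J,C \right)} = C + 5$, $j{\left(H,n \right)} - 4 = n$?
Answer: $\frac{31}{4} \approx 7.75$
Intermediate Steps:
$j{\left(H,n \right)} = 4 + n$
$S{\left(J,C \right)} = 1 + C$ ($S{\left(J,C \right)} = -4 + \left(C + 5\right) = -4 + \left(5 + C\right) = 1 + C$)
$M = \frac{31}{28}$ ($M = - \frac{2263}{-2044} = \left(-2263\right) \left(- \frac{1}{2044}\right) = \frac{31}{28} \approx 1.1071$)
$M S{\left(2,j{\left(-5,2 \right)} \right)} = \frac{31 \left(1 + \left(4 + 2\right)\right)}{28} = \frac{31 \left(1 + 6\right)}{28} = \frac{31}{28} \cdot 7 = \frac{31}{4}$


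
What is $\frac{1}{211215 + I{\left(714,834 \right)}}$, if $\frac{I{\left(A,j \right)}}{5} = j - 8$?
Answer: $\frac{1}{215345} \approx 4.6437 \cdot 10^{-6}$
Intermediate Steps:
$I{\left(A,j \right)} = -40 + 5 j$ ($I{\left(A,j \right)} = 5 \left(j - 8\right) = 5 \left(-8 + j\right) = -40 + 5 j$)
$\frac{1}{211215 + I{\left(714,834 \right)}} = \frac{1}{211215 + \left(-40 + 5 \cdot 834\right)} = \frac{1}{211215 + \left(-40 + 4170\right)} = \frac{1}{211215 + 4130} = \frac{1}{215345}$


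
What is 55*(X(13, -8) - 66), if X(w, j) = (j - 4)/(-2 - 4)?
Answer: -3520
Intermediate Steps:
X(w, j) = ⅔ - j/6 (X(w, j) = (-4 + j)/(-6) = (-4 + j)*(-⅙) = ⅔ - j/6)
55*(X(13, -8) - 66) = 55*((⅔ - ⅙*(-8)) - 66) = 55*((⅔ + 4/3) - 66) = 55*(2 - 66) = 55*(-64) = -3520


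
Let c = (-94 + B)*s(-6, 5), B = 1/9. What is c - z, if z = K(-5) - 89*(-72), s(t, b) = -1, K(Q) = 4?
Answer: -56863/9 ≈ -6318.1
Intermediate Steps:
B = ⅑ ≈ 0.11111
c = 845/9 (c = (-94 + ⅑)*(-1) = -845/9*(-1) = 845/9 ≈ 93.889)
z = 6412 (z = 4 - 89*(-72) = 4 + 6408 = 6412)
c - z = 845/9 - 1*6412 = 845/9 - 6412 = -56863/9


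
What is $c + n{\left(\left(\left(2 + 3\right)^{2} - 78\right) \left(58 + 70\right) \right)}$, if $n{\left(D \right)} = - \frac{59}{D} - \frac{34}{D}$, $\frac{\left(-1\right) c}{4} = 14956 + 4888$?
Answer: $- \frac{538486691}{6784} \approx -79376.0$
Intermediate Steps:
$c = -79376$ ($c = - 4 \left(14956 + 4888\right) = \left(-4\right) 19844 = -79376$)
$n{\left(D \right)} = - \frac{93}{D}$
$c + n{\left(\left(\left(2 + 3\right)^{2} - 78\right) \left(58 + 70\right) \right)} = -79376 - \frac{93}{\left(\left(2 + 3\right)^{2} - 78\right) \left(58 + 70\right)} = -79376 - \frac{93}{\left(5^{2} - 78\right) 128} = -79376 - \frac{93}{\left(25 - 78\right) 128} = -79376 - \frac{93}{\left(-53\right) 128} = -79376 - \frac{93}{-6784} = -79376 - - \frac{93}{6784} = -79376 + \frac{93}{6784} = - \frac{538486691}{6784}$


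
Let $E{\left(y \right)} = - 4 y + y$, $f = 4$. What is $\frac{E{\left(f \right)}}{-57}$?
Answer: $\frac{4}{19} \approx 0.21053$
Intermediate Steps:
$E{\left(y \right)} = - 3 y$
$\frac{E{\left(f \right)}}{-57} = \frac{\left(-3\right) 4}{-57} = \left(-12\right) \left(- \frac{1}{57}\right) = \frac{4}{19}$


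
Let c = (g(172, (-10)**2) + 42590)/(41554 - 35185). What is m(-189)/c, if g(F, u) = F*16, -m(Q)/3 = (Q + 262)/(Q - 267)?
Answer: 14089/208848 ≈ 0.067461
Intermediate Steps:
m(Q) = -3*(262 + Q)/(-267 + Q) (m(Q) = -3*(Q + 262)/(Q - 267) = -3*(262 + Q)/(-267 + Q))
g(F, u) = 16*F
c = 1374/193 (c = (16*172 + 42590)/(41554 - 35185) = (2752 + 42590)/6369 = 45342*(1/6369) = 1374/193 ≈ 7.1192)
m(-189)/c = (3*(-262 - 1*(-189))/(-267 - 189))/(1374/193) = (3*(-262 + 189)/(-456))*(193/1374) = (3*(-1/456)*(-73))*(193/1374) = (73/152)*(193/1374) = 14089/208848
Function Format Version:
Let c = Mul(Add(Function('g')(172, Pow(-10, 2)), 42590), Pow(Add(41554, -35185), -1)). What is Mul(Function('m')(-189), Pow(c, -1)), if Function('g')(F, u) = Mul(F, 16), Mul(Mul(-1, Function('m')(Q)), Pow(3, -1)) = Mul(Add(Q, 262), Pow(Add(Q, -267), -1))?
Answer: Rational(14089, 208848) ≈ 0.067461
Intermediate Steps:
Function('m')(Q) = Mul(-3, Pow(Add(-267, Q), -1), Add(262, Q)) (Function('m')(Q) = Mul(-3, Mul(Add(Q, 262), Pow(Add(Q, -267), -1))) = Mul(-3, Mul(Add(262, Q), Pow(Add(-267, Q), -1))) = Mul(-3, Mul(Pow(Add(-267, Q), -1), Add(262, Q))) = Mul(-3, Pow(Add(-267, Q), -1), Add(262, Q)))
Function('g')(F, u) = Mul(16, F)
c = Rational(1374, 193) (c = Mul(Add(Mul(16, 172), 42590), Pow(Add(41554, -35185), -1)) = Mul(Add(2752, 42590), Pow(6369, -1)) = Mul(45342, Rational(1, 6369)) = Rational(1374, 193) ≈ 7.1192)
Mul(Function('m')(-189), Pow(c, -1)) = Mul(Mul(3, Pow(Add(-267, -189), -1), Add(-262, Mul(-1, -189))), Pow(Rational(1374, 193), -1)) = Mul(Mul(3, Pow(-456, -1), Add(-262, 189)), Rational(193, 1374)) = Mul(Mul(3, Rational(-1, 456), -73), Rational(193, 1374)) = Mul(Rational(73, 152), Rational(193, 1374)) = Rational(14089, 208848)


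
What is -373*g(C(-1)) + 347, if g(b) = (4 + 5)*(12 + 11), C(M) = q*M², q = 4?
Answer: -76864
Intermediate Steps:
C(M) = 4*M²
g(b) = 207 (g(b) = 9*23 = 207)
-373*g(C(-1)) + 347 = -373*207 + 347 = -77211 + 347 = -76864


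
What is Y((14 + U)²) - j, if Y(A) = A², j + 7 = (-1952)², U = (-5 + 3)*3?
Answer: -3806201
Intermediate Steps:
U = -6 (U = -2*3 = -6)
j = 3810297 (j = -7 + (-1952)² = -7 + 3810304 = 3810297)
Y((14 + U)²) - j = ((14 - 6)²)² - 1*3810297 = (8²)² - 3810297 = 64² - 3810297 = 4096 - 3810297 = -3806201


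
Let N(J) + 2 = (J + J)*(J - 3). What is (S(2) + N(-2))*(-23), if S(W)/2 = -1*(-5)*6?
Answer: -1794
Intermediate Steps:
S(W) = 60 (S(W) = 2*(-1*(-5)*6) = 2*(5*6) = 2*30 = 60)
N(J) = -2 + 2*J*(-3 + J) (N(J) = -2 + (J + J)*(J - 3) = -2 + (2*J)*(-3 + J) = -2 + 2*J*(-3 + J))
(S(2) + N(-2))*(-23) = (60 + (-2 - 6*(-2) + 2*(-2)²))*(-23) = (60 + (-2 + 12 + 2*4))*(-23) = (60 + (-2 + 12 + 8))*(-23) = (60 + 18)*(-23) = 78*(-23) = -1794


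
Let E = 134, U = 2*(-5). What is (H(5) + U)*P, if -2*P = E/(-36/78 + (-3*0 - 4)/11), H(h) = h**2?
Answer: 143715/118 ≈ 1217.9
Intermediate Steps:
U = -10
P = 9581/118 (P = -67/(-36/78 + (-3*0 - 4)/11) = -67/(-36*1/78 + (0 - 4)*(1/11)) = -67/(-6/13 - 4*1/11) = -67/(-6/13 - 4/11) = -67/(-118/143) = -67*(-143)/118 = -1/2*(-9581/59) = 9581/118 ≈ 81.195)
(H(5) + U)*P = (5**2 - 10)*(9581/118) = (25 - 10)*(9581/118) = 15*(9581/118) = 143715/118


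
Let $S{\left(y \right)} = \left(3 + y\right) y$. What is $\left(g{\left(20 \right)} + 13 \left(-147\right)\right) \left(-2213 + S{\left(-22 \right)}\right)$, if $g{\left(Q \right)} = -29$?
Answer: $3482300$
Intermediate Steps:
$S{\left(y \right)} = y \left(3 + y\right)$
$\left(g{\left(20 \right)} + 13 \left(-147\right)\right) \left(-2213 + S{\left(-22 \right)}\right) = \left(-29 + 13 \left(-147\right)\right) \left(-2213 - 22 \left(3 - 22\right)\right) = \left(-29 - 1911\right) \left(-2213 - -418\right) = - 1940 \left(-2213 + 418\right) = \left(-1940\right) \left(-1795\right) = 3482300$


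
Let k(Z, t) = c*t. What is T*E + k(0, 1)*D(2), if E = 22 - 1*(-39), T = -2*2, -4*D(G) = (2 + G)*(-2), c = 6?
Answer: -232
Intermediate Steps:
D(G) = 1 + G/2 (D(G) = -(2 + G)*(-2)/4 = -(-4 - 2*G)/4 = 1 + G/2)
k(Z, t) = 6*t
T = -4
E = 61 (E = 22 + 39 = 61)
T*E + k(0, 1)*D(2) = -4*61 + (6*1)*(1 + (½)*2) = -244 + 6*(1 + 1) = -244 + 6*2 = -244 + 12 = -232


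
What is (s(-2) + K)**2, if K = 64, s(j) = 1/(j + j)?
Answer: 65025/16 ≈ 4064.1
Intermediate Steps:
s(j) = 1/(2*j)
(s(-2) + K)**2 = ((1/2)/(-2) + 64)**2 = ((1/2)*(-1/2) + 64)**2 = (-1/4 + 64)**2 = (255/4)**2 = 65025/16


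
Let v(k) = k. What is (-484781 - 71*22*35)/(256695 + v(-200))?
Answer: -539451/256495 ≈ -2.1032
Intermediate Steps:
(-484781 - 71*22*35)/(256695 + v(-200)) = (-484781 - 71*22*35)/(256695 - 200) = (-484781 - 1562*35)/256495 = (-484781 - 54670)*(1/256495) = -539451*1/256495 = -539451/256495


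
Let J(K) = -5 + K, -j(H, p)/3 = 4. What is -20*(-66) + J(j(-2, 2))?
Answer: 1303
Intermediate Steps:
j(H, p) = -12 (j(H, p) = -3*4 = -12)
-20*(-66) + J(j(-2, 2)) = -20*(-66) + (-5 - 12) = 1320 - 17 = 1303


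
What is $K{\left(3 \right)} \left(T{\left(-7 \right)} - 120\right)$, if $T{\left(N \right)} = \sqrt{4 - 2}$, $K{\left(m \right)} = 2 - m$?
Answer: $120 - \sqrt{2} \approx 118.59$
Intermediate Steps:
$T{\left(N \right)} = \sqrt{2}$
$K{\left(3 \right)} \left(T{\left(-7 \right)} - 120\right) = \left(2 - 3\right) \left(\sqrt{2} - 120\right) = \left(2 - 3\right) \left(-120 + \sqrt{2}\right) = - (-120 + \sqrt{2}) = 120 - \sqrt{2}$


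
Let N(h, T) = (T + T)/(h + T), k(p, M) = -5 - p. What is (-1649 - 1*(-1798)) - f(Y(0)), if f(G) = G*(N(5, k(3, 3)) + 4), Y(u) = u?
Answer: 149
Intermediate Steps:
N(h, T) = 2*T/(T + h) (N(h, T) = (2*T)/(T + h) = 2*T/(T + h))
f(G) = 28*G/3 (f(G) = G*(2*(-5 - 1*3)/((-5 - 1*3) + 5) + 4) = G*(2*(-5 - 3)/((-5 - 3) + 5) + 4) = G*(2*(-8)/(-8 + 5) + 4) = G*(2*(-8)/(-3) + 4) = G*(2*(-8)*(-⅓) + 4) = G*(16/3 + 4) = G*(28/3) = 28*G/3)
(-1649 - 1*(-1798)) - f(Y(0)) = (-1649 - 1*(-1798)) - 28*0/3 = (-1649 + 1798) - 1*0 = 149 + 0 = 149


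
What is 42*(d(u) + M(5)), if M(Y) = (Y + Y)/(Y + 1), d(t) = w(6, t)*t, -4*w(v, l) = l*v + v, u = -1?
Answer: 70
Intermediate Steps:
w(v, l) = -v/4 - l*v/4 (w(v, l) = -(l*v + v)/4 = -(v + l*v)/4 = -v/4 - l*v/4)
d(t) = t*(-3/2 - 3*t/2) (d(t) = (-1/4*6*(1 + t))*t = (-3/2 - 3*t/2)*t = t*(-3/2 - 3*t/2))
M(Y) = 2*Y/(1 + Y) (M(Y) = (2*Y)/(1 + Y) = 2*Y/(1 + Y))
42*(d(u) + M(5)) = 42*(-3/2*(-1)*(1 - 1) + 2*5/(1 + 5)) = 42*(-3/2*(-1)*0 + 2*5/6) = 42*(0 + 2*5*(1/6)) = 42*(0 + 5/3) = 42*(5/3) = 70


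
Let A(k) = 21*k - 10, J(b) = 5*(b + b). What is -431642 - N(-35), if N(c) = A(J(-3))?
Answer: -431002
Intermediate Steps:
J(b) = 10*b (J(b) = 5*(2*b) = 10*b)
A(k) = -10 + 21*k
N(c) = -640 (N(c) = -10 + 21*(10*(-3)) = -10 + 21*(-30) = -10 - 630 = -640)
-431642 - N(-35) = -431642 - 1*(-640) = -431642 + 640 = -431002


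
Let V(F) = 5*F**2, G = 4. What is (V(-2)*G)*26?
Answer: 2080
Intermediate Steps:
(V(-2)*G)*26 = ((5*(-2)**2)*4)*26 = ((5*4)*4)*26 = (20*4)*26 = 80*26 = 2080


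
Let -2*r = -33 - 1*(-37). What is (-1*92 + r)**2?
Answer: 8836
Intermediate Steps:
r = -2 (r = -(-33 - 1*(-37))/2 = -(-33 + 37)/2 = -1/2*4 = -2)
(-1*92 + r)**2 = (-1*92 - 2)**2 = (-92 - 2)**2 = (-94)**2 = 8836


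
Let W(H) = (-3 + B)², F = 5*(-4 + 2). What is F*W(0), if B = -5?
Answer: -640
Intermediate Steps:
F = -10 (F = 5*(-2) = -10)
W(H) = 64 (W(H) = (-3 - 5)² = (-8)² = 64)
F*W(0) = -10*64 = -640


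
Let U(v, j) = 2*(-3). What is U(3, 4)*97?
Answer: -582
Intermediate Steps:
U(v, j) = -6
U(3, 4)*97 = -6*97 = -582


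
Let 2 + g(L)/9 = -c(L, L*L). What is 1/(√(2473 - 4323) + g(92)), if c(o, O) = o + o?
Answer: -837/1402063 - 5*I*√74/2804126 ≈ -0.00059698 - 1.5339e-5*I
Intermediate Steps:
c(o, O) = 2*o
g(L) = -18 - 18*L (g(L) = -18 + 9*(-2*L) = -18 - 18*L)
1/(√(2473 - 4323) + g(92)) = 1/(√(2473 - 4323) + (-18 - 18*92)) = 1/(√(-1850) + (-18 - 1656)) = 1/(5*I*√74 - 1674) = 1/(-1674 + 5*I*√74)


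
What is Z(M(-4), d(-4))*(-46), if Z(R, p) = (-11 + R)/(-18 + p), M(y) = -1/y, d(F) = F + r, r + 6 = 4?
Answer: -989/48 ≈ -20.604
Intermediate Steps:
r = -2 (r = -6 + 4 = -2)
d(F) = -2 + F (d(F) = F - 2 = -2 + F)
Z(R, p) = (-11 + R)/(-18 + p)
Z(M(-4), d(-4))*(-46) = ((-11 - 1/(-4))/(-18 + (-2 - 4)))*(-46) = ((-11 - 1*(-1/4))/(-18 - 6))*(-46) = ((-11 + 1/4)/(-24))*(-46) = -1/24*(-43/4)*(-46) = (43/96)*(-46) = -989/48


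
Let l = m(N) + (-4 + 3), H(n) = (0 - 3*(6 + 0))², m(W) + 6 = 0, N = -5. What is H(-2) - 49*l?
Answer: 667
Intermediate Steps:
m(W) = -6 (m(W) = -6 + 0 = -6)
H(n) = 324 (H(n) = (0 - 3*6)² = (0 - 18)² = (-18)² = 324)
l = -7 (l = -6 + (-4 + 3) = -6 - 1 = -7)
H(-2) - 49*l = 324 - 49*(-7) = 324 + 343 = 667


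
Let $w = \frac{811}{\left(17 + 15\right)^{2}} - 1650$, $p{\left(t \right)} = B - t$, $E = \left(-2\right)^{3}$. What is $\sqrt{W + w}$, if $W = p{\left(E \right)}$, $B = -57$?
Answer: $\frac{i \sqrt{1738965}}{32} \approx 41.209 i$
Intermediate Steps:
$E = -8$
$p{\left(t \right)} = -57 - t$
$W = -49$ ($W = -57 - -8 = -57 + 8 = -49$)
$w = - \frac{1688789}{1024}$ ($w = \frac{811}{32^{2}} - 1650 = \frac{811}{1024} - 1650 = - \frac{1688789}{1024} \approx -1649.2$)
$\sqrt{W + w} = \sqrt{-49 - \frac{1688789}{1024}} = \sqrt{- \frac{1738965}{1024}} = \frac{i \sqrt{1738965}}{32}$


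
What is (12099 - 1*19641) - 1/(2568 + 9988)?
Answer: -94697353/12556 ≈ -7542.0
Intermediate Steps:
(12099 - 1*19641) - 1/(2568 + 9988) = (12099 - 19641) - 1/12556 = -7542 - 1*1/12556 = -7542 - 1/12556 = -94697353/12556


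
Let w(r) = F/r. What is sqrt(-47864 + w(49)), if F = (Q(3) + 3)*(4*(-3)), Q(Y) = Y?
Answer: 8*I*sqrt(36647)/7 ≈ 218.78*I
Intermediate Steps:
F = -72 (F = (3 + 3)*(4*(-3)) = 6*(-12) = -72)
w(r) = -72/r
sqrt(-47864 + w(49)) = sqrt(-47864 - 72/49) = sqrt(-2345408/49) = 8*I*sqrt(36647)/7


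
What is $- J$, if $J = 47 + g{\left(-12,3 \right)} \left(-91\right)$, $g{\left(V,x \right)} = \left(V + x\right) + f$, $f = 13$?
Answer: $317$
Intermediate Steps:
$g{\left(V,x \right)} = 13 + V + x$ ($g{\left(V,x \right)} = \left(V + x\right) + 13 = 13 + V + x$)
$J = -317$ ($J = 47 + \left(13 - 12 + 3\right) \left(-91\right) = 47 + 4 \left(-91\right) = 47 - 364 = -317$)
$- J = \left(-1\right) \left(-317\right) = 317$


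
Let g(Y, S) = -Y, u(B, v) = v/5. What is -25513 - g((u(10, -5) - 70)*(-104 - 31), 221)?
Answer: -15928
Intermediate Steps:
u(B, v) = v/5 (u(B, v) = v*(⅕) = v/5)
-25513 - g((u(10, -5) - 70)*(-104 - 31), 221) = -25513 - (-1)*((⅕)*(-5) - 70)*(-104 - 31) = -25513 - (-1)*(-1 - 70)*(-135) = -25513 - (-1)*(-71*(-135)) = -25513 - (-1)*9585 = -25513 - 1*(-9585) = -25513 + 9585 = -15928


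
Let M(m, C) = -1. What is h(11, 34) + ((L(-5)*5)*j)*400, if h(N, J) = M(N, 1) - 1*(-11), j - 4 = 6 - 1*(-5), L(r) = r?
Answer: -149990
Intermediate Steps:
j = 15 (j = 4 + (6 - 1*(-5)) = 4 + (6 + 5) = 4 + 11 = 15)
h(N, J) = 10 (h(N, J) = -1 - 1*(-11) = -1 + 11 = 10)
h(11, 34) + ((L(-5)*5)*j)*400 = 10 + (-5*5*15)*400 = 10 - 25*15*400 = 10 - 375*400 = 10 - 150000 = -149990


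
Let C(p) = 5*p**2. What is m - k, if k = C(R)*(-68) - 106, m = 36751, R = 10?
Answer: 70857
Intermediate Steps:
k = -34106 (k = (5*10**2)*(-68) - 106 = (5*100)*(-68) - 106 = 500*(-68) - 106 = -34000 - 106 = -34106)
m - k = 36751 - 1*(-34106) = 36751 + 34106 = 70857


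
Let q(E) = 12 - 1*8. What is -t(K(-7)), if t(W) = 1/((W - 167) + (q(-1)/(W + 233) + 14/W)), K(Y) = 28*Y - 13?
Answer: 1254/471379 ≈ 0.0026603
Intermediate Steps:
K(Y) = -13 + 28*Y
q(E) = 4 (q(E) = 12 - 8 = 4)
t(W) = 1/(-167 + W + 4/(233 + W) + 14/W) (t(W) = 1/((W - 167) + (4/(W + 233) + 14/W)) = 1/((-167 + W) + (4/(233 + W) + 14/W)) = 1/(-167 + W + 4/(233 + W) + 14/W))
-t(K(-7)) = -(-13 + 28*(-7))*(233 + (-13 + 28*(-7)))/(3262 + (-13 + 28*(-7))³ - 38893*(-13 + 28*(-7)) + 66*(-13 + 28*(-7))²) = -(-13 - 196)*(233 + (-13 - 196))/(3262 + (-13 - 196)³ - 38893*(-13 - 196) + 66*(-13 - 196)²) = -(-209)*(233 - 209)/(3262 + (-209)³ - 38893*(-209) + 66*(-209)²) = -(-209)*24/(3262 - 9129329 + 8128637 + 66*43681) = -(-209)*24/(3262 - 9129329 + 8128637 + 2882946) = -(-209)*24/1885516 = -1*(-1254/471379) = 1254/471379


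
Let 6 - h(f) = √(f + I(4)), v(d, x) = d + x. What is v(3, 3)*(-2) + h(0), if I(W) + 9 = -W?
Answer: -6 - I*√13 ≈ -6.0 - 3.6056*I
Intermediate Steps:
I(W) = -9 - W
h(f) = 6 - √(-13 + f) (h(f) = 6 - √(f + (-9 - 1*4)) = 6 - √(f + (-9 - 4)) = 6 - √(f - 13) = 6 - √(-13 + f))
v(3, 3)*(-2) + h(0) = (3 + 3)*(-2) + (6 - √(-13 + 0)) = 6*(-2) + (6 - √(-13)) = -12 + (6 - I*√13) = -6 - I*√13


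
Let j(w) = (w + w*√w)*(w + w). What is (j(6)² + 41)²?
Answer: 1964768785 + 753318144*√6 ≈ 3.8100e+9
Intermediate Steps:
j(w) = 2*w*(w + w^(3/2)) (j(w) = (w + w^(3/2))*(2*w) = 2*w*(w + w^(3/2)))
(j(6)² + 41)² = ((2*6² + 2*6^(5/2))² + 41)² = ((2*36 + 2*(36*√6))² + 41)² = ((72 + 72*√6)² + 41)² = (41 + (72 + 72*√6)²)²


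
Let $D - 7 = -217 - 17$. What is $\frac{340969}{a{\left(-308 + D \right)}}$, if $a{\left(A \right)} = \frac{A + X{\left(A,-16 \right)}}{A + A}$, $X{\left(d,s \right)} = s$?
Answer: $\frac{364836830}{551} \approx 6.6214 \cdot 10^{5}$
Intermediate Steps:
$D = -227$ ($D = 7 - 234 = -227$)
$a{\left(A \right)} = \frac{-16 + A}{2 A}$ ($a{\left(A \right)} = \frac{A - 16}{A + A} = \frac{-16 + A}{2 A}$)
$\frac{340969}{a{\left(-308 + D \right)}} = \frac{340969}{\frac{1}{2} \frac{1}{-308 - 227} \left(-16 - 535\right)} = \frac{340969}{\frac{1}{2} \frac{1}{-535} \left(-16 - 535\right)} = \frac{340969}{\frac{1}{2} \left(- \frac{1}{535}\right) \left(-551\right)} = \frac{340969}{\frac{551}{1070}} = 340969 \cdot \frac{1070}{551} = \frac{364836830}{551}$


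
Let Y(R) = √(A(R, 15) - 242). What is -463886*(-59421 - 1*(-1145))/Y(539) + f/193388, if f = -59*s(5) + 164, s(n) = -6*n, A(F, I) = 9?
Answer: 967/96694 - 27033420536*I*√233/233 ≈ 0.010001 - 1.771e+9*I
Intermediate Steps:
Y(R) = I*√233 (Y(R) = √(9 - 242) = √(-233) = I*√233)
f = 1934 (f = -(-354)*5 + 164 = -59*(-30) + 164 = 1770 + 164 = 1934)
-463886*(-59421 - 1*(-1145))/Y(539) + f/193388 = -463886*(-I*√233*(-59421 - 1*(-1145))/233) + 1934/193388 = -463886*(-I*√233*(-59421 + 1145)/233) + 1934*(1/193388) = -463886*58276*I*√233/233 + 967/96694 = -27033420536*I*√233/233 + 967/96694 = 967/96694 - 27033420536*I*√233/233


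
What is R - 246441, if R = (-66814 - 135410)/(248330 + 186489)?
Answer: -9741584673/39529 ≈ -2.4644e+5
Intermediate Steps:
R = -18384/39529 (R = -202224/434819 = -202224*1/434819 = -18384/39529 ≈ -0.46508)
R - 246441 = -18384/39529 - 246441 = -9741584673/39529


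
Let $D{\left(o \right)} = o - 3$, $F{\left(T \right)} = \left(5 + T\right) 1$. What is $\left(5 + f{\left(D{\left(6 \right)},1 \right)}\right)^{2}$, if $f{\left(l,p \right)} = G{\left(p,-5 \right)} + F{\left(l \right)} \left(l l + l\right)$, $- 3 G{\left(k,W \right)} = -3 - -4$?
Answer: $\frac{91204}{9} \approx 10134.0$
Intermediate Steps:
$F{\left(T \right)} = 5 + T$
$D{\left(o \right)} = -3 + o$ ($D{\left(o \right)} = o - 3 = -3 + o$)
$G{\left(k,W \right)} = - \frac{1}{3}$ ($G{\left(k,W \right)} = - \frac{-3 - -4}{3} = - \frac{-3 + 4}{3} = \left(- \frac{1}{3}\right) 1 = - \frac{1}{3}$)
$f{\left(l,p \right)} = - \frac{1}{3} + \left(5 + l\right) \left(l + l^{2}\right)$ ($f{\left(l,p \right)} = - \frac{1}{3} + \left(5 + l\right) \left(l l + l\right) = - \frac{1}{3} + \left(5 + l\right) \left(l^{2} + l\right) = - \frac{1}{3} + \left(5 + l\right) \left(l + l^{2}\right)$)
$\left(5 + f{\left(D{\left(6 \right)},1 \right)}\right)^{2} = \left(5 + \left(- \frac{1}{3} + \left(-3 + 6\right)^{3} + 5 \left(-3 + 6\right) + 6 \left(-3 + 6\right)^{2}\right)\right)^{2} = \left(5 + \left(- \frac{1}{3} + 3^{3} + 5 \cdot 3 + 6 \cdot 3^{2}\right)\right)^{2} = \left(5 + \left(- \frac{1}{3} + 27 + 15 + 6 \cdot 9\right)\right)^{2} = \left(5 + \left(- \frac{1}{3} + 27 + 15 + 54\right)\right)^{2} = \left(5 + \frac{287}{3}\right)^{2} = \left(\frac{302}{3}\right)^{2} = \frac{91204}{9}$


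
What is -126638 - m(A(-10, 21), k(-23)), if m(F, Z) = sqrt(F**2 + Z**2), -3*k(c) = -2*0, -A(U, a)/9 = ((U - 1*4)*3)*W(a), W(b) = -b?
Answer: -134576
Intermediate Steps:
A(U, a) = 9*a*(-12 + 3*U) (A(U, a) = -9*(U - 1*4)*3*(-a) = -9*(U - 4)*3*(-a) = -9*(-4 + U)*3*(-a) = -9*(-12 + 3*U)*(-a) = -(-9)*a*(-12 + 3*U) = 9*a*(-12 + 3*U))
k(c) = 0 (k(c) = -(-2)*0/3 = -1/3*0 = 0)
-126638 - m(A(-10, 21), k(-23)) = -126638 - sqrt((27*21*(-4 - 10))**2 + 0**2) = -126638 - sqrt((27*21*(-14))**2 + 0) = -126638 - sqrt((-7938)**2 + 0) = -126638 - sqrt(63011844 + 0) = -126638 - sqrt(63011844) = -126638 - 1*7938 = -126638 - 7938 = -134576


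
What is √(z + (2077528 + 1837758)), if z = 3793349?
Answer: 3*√856515 ≈ 2776.4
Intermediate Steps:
√(z + (2077528 + 1837758)) = √(3793349 + (2077528 + 1837758)) = √(3793349 + 3915286) = √7708635 = 3*√856515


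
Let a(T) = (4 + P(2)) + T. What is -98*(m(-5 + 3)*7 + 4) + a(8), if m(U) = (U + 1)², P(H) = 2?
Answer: -1064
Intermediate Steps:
m(U) = (1 + U)²
a(T) = 6 + T (a(T) = (4 + 2) + T = 6 + T)
-98*(m(-5 + 3)*7 + 4) + a(8) = -98*((1 + (-5 + 3))²*7 + 4) + (6 + 8) = -98*((1 - 2)²*7 + 4) + 14 = -98*((-1)²*7 + 4) + 14 = -98*(1*7 + 4) + 14 = -98*(7 + 4) + 14 = -98*11 + 14 = -1078 + 14 = -1064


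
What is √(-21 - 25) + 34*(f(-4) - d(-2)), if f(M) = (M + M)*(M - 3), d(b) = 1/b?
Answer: 1921 + I*√46 ≈ 1921.0 + 6.7823*I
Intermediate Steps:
f(M) = 2*M*(-3 + M) (f(M) = (2*M)*(-3 + M) = 2*M*(-3 + M))
√(-21 - 25) + 34*(f(-4) - d(-2)) = √(-21 - 25) + 34*(2*(-4)*(-3 - 4) - 1/(-2)) = √(-46) + 34*(2*(-4)*(-7) - 1*(-½)) = I*√46 + 34*(56 + ½) = I*√46 + 34*(113/2) = I*√46 + 1921 = 1921 + I*√46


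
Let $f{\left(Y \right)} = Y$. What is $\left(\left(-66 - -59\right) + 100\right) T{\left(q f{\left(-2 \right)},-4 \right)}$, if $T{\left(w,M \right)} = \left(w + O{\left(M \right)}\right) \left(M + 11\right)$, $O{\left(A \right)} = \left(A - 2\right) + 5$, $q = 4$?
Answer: $-5859$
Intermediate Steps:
$O{\left(A \right)} = 3 + A$ ($O{\left(A \right)} = \left(-2 + A\right) + 5 = 3 + A$)
$T{\left(w,M \right)} = \left(11 + M\right) \left(3 + M + w\right)$ ($T{\left(w,M \right)} = \left(w + \left(3 + M\right)\right) \left(M + 11\right) = \left(3 + M + w\right) \left(11 + M\right) = \left(11 + M\right) \left(3 + M + w\right)$)
$\left(\left(-66 - -59\right) + 100\right) T{\left(q f{\left(-2 \right)},-4 \right)} = \left(\left(-66 - -59\right) + 100\right) \left(33 + \left(-4\right)^{2} + 11 \cdot 4 \left(-2\right) + 14 \left(-4\right) - 4 \cdot 4 \left(-2\right)\right) = \left(\left(-66 + 59\right) + 100\right) \left(33 + 16 + 11 \left(-8\right) - 56 - -32\right) = \left(-7 + 100\right) \left(33 + 16 - 88 - 56 + 32\right) = 93 \left(-63\right) = -5859$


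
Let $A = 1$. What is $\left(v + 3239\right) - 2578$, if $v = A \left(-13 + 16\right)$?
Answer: $664$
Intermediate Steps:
$v = 3$ ($v = 1 \left(-13 + 16\right) = 1 \cdot 3 = 3$)
$\left(v + 3239\right) - 2578 = \left(3 + 3239\right) - 2578 = 3242 - 2578 = 664$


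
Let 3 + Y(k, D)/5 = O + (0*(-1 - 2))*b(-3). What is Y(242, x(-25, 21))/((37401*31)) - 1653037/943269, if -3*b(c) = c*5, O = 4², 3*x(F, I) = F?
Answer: -49141564858/28042444101 ≈ -1.7524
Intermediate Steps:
x(F, I) = F/3
O = 16
b(c) = -5*c/3 (b(c) = -c*5/3 = -5*c/3)
Y(k, D) = 65 (Y(k, D) = -15 + 5*(16 + (0*(-1 - 2))*(-5/3*(-3))) = -15 + 5*(16 + (0*(-3))*5) = -15 + 5*(16 + 0*5) = -15 + 5*(16 + 0) = -15 + 5*16 = -15 + 80 = 65)
Y(242, x(-25, 21))/((37401*31)) - 1653037/943269 = 65/((37401*31)) - 1653037/943269 = 65/1159431 - 1653037*1/943269 = 65*(1/1159431) - 1653037/943269 = 5/89187 - 1653037/943269 = -49141564858/28042444101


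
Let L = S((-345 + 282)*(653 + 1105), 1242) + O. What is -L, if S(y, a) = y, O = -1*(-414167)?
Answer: -303413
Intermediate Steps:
O = 414167
L = 303413 (L = (-345 + 282)*(653 + 1105) + 414167 = -63*1758 + 414167 = -110754 + 414167 = 303413)
-L = -1*303413 = -303413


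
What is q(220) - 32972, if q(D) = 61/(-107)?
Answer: -3528065/107 ≈ -32973.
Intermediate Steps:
q(D) = -61/107 (q(D) = 61*(-1/107) = -61/107)
q(220) - 32972 = -61/107 - 32972 = -3528065/107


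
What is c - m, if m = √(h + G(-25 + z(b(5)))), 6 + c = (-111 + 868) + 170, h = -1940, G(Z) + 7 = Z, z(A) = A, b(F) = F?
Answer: 921 - I*√1967 ≈ 921.0 - 44.351*I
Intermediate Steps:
G(Z) = -7 + Z
c = 921 (c = -6 + ((-111 + 868) + 170) = -6 + (757 + 170) = -6 + 927 = 921)
m = I*√1967 (m = √(-1940 + (-7 + (-25 + 5))) = √(-1940 + (-7 - 20)) = √(-1940 - 27) = √(-1967) = I*√1967 ≈ 44.351*I)
c - m = 921 - I*√1967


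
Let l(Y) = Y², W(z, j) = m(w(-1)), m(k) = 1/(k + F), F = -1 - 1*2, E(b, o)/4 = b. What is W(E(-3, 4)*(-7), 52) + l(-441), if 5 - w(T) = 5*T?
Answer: 1361368/7 ≈ 1.9448e+5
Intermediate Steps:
E(b, o) = 4*b
F = -3 (F = -1 - 2 = -3)
w(T) = 5 - 5*T
m(k) = 1/(-3 + k) (m(k) = 1/(k - 3) = 1/(-3 + k))
W(z, j) = ⅐ (W(z, j) = 1/(-3 + (5 - 5*(-1))) = 1/(-3 + (5 + 5)) = 1/(-3 + 10) = 1/7 = ⅐)
W(E(-3, 4)*(-7), 52) + l(-441) = ⅐ + (-441)² = ⅐ + 194481 = 1361368/7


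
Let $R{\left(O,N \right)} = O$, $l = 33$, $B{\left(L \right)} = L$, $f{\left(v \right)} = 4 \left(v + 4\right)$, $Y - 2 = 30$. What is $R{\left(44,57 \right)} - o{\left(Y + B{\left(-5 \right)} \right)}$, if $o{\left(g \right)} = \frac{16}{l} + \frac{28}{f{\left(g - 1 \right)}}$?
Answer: $\frac{4761}{110} \approx 43.282$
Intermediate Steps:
$Y = 32$ ($Y = 2 + 30 = 32$)
$f{\left(v \right)} = 16 + 4 v$ ($f{\left(v \right)} = 4 \left(4 + v\right) = 16 + 4 v$)
$o{\left(g \right)} = \frac{16}{33} + \frac{28}{12 + 4 g}$ ($o{\left(g \right)} = \frac{16}{33} + \frac{28}{16 + 4 \left(g - 1\right)} = 16 \cdot \frac{1}{33} + \frac{28}{16 + 4 \left(-1 + g\right)} = \frac{16}{33} + \frac{28}{16 + \left(-4 + 4 g\right)} = \frac{16}{33} + \frac{28}{12 + 4 g}$)
$R{\left(44,57 \right)} - o{\left(Y + B{\left(-5 \right)} \right)} = 44 - \frac{279 + 16 \left(32 - 5\right)}{33 \left(3 + \left(32 - 5\right)\right)} = 44 - \frac{279 + 16 \cdot 27}{33 \left(3 + 27\right)} = 44 - \frac{279 + 432}{33 \cdot 30} = 44 - \frac{1}{33} \cdot \frac{1}{30} \cdot 711 = 44 - \frac{79}{110} = \frac{4761}{110}$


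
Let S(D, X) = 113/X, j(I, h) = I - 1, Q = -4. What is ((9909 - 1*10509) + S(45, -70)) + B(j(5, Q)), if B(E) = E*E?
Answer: -40993/70 ≈ -585.61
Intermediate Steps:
j(I, h) = -1 + I
B(E) = E**2
((9909 - 1*10509) + S(45, -70)) + B(j(5, Q)) = ((9909 - 1*10509) + 113/(-70)) + (-1 + 5)**2 = ((9909 - 10509) + 113*(-1/70)) + 4**2 = (-600 - 113/70) + 16 = -42113/70 + 16 = -40993/70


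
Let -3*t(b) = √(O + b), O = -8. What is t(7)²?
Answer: -⅑ ≈ -0.11111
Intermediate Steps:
t(b) = -√(-8 + b)/3
t(7)² = (-√(-8 + 7)/3)² = (-I/3)² = -⅑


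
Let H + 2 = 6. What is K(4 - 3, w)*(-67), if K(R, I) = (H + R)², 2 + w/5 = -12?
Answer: -1675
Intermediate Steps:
H = 4 (H = -2 + 6 = 4)
w = -70 (w = -10 + 5*(-12) = -10 - 60 = -70)
K(R, I) = (4 + R)²
K(4 - 3, w)*(-67) = (4 + (4 - 3))²*(-67) = (4 + 1)²*(-67) = 5²*(-67) = 25*(-67) = -1675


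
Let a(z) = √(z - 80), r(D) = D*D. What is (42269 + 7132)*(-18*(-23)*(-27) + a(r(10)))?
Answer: -552204378 + 98802*√5 ≈ -5.5198e+8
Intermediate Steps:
r(D) = D²
a(z) = √(-80 + z)
(42269 + 7132)*(-18*(-23)*(-27) + a(r(10))) = (42269 + 7132)*(-18*(-23)*(-27) + √(-80 + 10²)) = 49401*(414*(-27) + √(-80 + 100)) = 49401*(-11178 + √20) = 49401*(-11178 + 2*√5) = -552204378 + 98802*√5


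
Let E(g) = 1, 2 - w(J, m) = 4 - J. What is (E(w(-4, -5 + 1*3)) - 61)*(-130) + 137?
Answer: 7937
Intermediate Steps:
w(J, m) = -2 + J (w(J, m) = 2 - (4 - J) = 2 + (-4 + J) = -2 + J)
(E(w(-4, -5 + 1*3)) - 61)*(-130) + 137 = (1 - 61)*(-130) + 137 = -60*(-130) + 137 = 7800 + 137 = 7937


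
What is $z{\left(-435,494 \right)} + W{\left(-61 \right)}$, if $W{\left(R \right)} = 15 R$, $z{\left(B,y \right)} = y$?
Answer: $-421$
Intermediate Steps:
$z{\left(-435,494 \right)} + W{\left(-61 \right)} = 494 + 15 \left(-61\right) = 494 - 915 = -421$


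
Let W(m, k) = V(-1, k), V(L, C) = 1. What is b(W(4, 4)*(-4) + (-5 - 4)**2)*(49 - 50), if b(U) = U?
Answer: -77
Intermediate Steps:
W(m, k) = 1
b(W(4, 4)*(-4) + (-5 - 4)**2)*(49 - 50) = (1*(-4) + (-5 - 4)**2)*(49 - 50) = (-4 + (-9)**2)*(-1) = (-4 + 81)*(-1) = 77*(-1) = -77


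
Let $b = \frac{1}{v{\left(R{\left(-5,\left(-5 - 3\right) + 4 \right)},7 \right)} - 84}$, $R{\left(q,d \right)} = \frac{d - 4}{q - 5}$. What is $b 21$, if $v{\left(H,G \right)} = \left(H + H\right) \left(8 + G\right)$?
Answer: $- \frac{7}{20} \approx -0.35$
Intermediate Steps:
$R{\left(q,d \right)} = \frac{-4 + d}{-5 + q}$
$v{\left(H,G \right)} = 2 H \left(8 + G\right)$
$b = - \frac{1}{60}$ ($b = \frac{1}{2 \frac{-4 + \left(\left(-5 - 3\right) + 4\right)}{-5 - 5} \left(8 + 7\right) - 84} = \frac{1}{2 \frac{-4 + \left(-8 + 4\right)}{-10} \cdot 15 - 84} = \frac{1}{2 \left(- \frac{-4 - 4}{10}\right) 15 - 84} = \frac{1}{2 \left(\left(- \frac{1}{10}\right) \left(-8\right)\right) 15 - 84} = \frac{1}{2 \cdot \frac{4}{5} \cdot 15 - 84} = \frac{1}{24 - 84} = \frac{1}{-60} = - \frac{1}{60} \approx -0.016667$)
$b 21 = \left(- \frac{1}{60}\right) 21 = - \frac{7}{20}$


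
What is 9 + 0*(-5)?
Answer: 9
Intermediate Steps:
9 + 0*(-5) = 9 + 0 = 9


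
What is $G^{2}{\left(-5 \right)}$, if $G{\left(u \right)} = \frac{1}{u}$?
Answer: $\frac{1}{25} \approx 0.04$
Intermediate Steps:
$G^{2}{\left(-5 \right)} = \left(\frac{1}{-5}\right)^{2} = \left(- \frac{1}{5}\right)^{2} = \frac{1}{25}$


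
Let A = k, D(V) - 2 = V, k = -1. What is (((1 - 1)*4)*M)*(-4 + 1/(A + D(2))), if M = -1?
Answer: 0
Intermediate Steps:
D(V) = 2 + V
A = -1
(((1 - 1)*4)*M)*(-4 + 1/(A + D(2))) = (((1 - 1)*4)*(-1))*(-4 + 1/(-1 + (2 + 2))) = ((0*4)*(-1))*(-4 + 1/(-1 + 4)) = (0*(-1))*(-4 + 1/3) = 0*(-4 + ⅓) = 0*(-11/3) = 0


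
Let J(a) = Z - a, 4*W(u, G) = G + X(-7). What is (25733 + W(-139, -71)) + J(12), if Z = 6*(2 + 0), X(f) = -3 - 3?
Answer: 102855/4 ≈ 25714.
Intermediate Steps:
X(f) = -6
W(u, G) = -3/2 + G/4 (W(u, G) = (G - 6)/4 = (-6 + G)/4 = -3/2 + G/4)
Z = 12 (Z = 6*2 = 12)
J(a) = 12 - a
(25733 + W(-139, -71)) + J(12) = (25733 + (-3/2 + (¼)*(-71))) + (12 - 1*12) = (25733 + (-3/2 - 71/4)) + (12 - 12) = (25733 - 77/4) + 0 = 102855/4 + 0 = 102855/4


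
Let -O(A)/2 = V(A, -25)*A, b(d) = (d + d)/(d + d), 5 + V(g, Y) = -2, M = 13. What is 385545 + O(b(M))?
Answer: 385559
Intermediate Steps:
V(g, Y) = -7 (V(g, Y) = -5 - 2 = -7)
b(d) = 1 (b(d) = (2*d)/((2*d)) = (2*d)*(1/(2*d)) = 1)
O(A) = 14*A (O(A) = -(-14)*A = 14*A)
385545 + O(b(M)) = 385545 + 14*1 = 385545 + 14 = 385559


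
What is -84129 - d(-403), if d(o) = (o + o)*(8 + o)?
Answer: -402499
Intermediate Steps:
d(o) = 2*o*(8 + o) (d(o) = (2*o)*(8 + o) = 2*o*(8 + o))
-84129 - d(-403) = -84129 - 2*(-403)*(8 - 403) = -84129 - 2*(-403)*(-395) = -84129 - 1*318370 = -84129 - 318370 = -402499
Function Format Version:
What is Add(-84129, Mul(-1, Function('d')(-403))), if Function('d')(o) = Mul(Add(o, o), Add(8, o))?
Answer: -402499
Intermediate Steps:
Function('d')(o) = Mul(2, o, Add(8, o)) (Function('d')(o) = Mul(Mul(2, o), Add(8, o)) = Mul(2, o, Add(8, o)))
Add(-84129, Mul(-1, Function('d')(-403))) = Add(-84129, Mul(-1, Mul(2, -403, Add(8, -403)))) = Add(-84129, Mul(-1, Mul(2, -403, -395))) = Add(-84129, Mul(-1, 318370)) = Add(-84129, -318370) = -402499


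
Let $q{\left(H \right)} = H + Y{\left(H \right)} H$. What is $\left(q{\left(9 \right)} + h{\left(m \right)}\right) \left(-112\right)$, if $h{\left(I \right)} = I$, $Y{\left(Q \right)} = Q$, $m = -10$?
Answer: $-8960$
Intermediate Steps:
$q{\left(H \right)} = H + H^{2}$ ($q{\left(H \right)} = H + H H = H + H^{2}$)
$\left(q{\left(9 \right)} + h{\left(m \right)}\right) \left(-112\right) = \left(9 \left(1 + 9\right) - 10\right) \left(-112\right) = \left(9 \cdot 10 - 10\right) \left(-112\right) = \left(90 - 10\right) \left(-112\right) = 80 \left(-112\right) = -8960$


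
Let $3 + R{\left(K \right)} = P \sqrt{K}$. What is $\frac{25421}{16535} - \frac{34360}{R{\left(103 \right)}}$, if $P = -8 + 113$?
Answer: $\frac{4527132581}{3129430635} - \frac{601300 \sqrt{103}}{189261} \approx -30.797$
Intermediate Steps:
$P = 105$
$R{\left(K \right)} = -3 + 105 \sqrt{K}$
$\frac{25421}{16535} - \frac{34360}{R{\left(103 \right)}} = \frac{25421}{16535} - \frac{34360}{-3 + 105 \sqrt{103}}$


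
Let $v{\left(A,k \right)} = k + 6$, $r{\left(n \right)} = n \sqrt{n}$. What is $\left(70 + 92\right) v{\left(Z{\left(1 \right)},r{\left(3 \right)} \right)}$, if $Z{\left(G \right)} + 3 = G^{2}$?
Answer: $972 + 486 \sqrt{3} \approx 1813.8$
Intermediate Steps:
$r{\left(n \right)} = n^{\frac{3}{2}}$
$Z{\left(G \right)} = -3 + G^{2}$
$v{\left(A,k \right)} = 6 + k$
$\left(70 + 92\right) v{\left(Z{\left(1 \right)},r{\left(3 \right)} \right)} = \left(70 + 92\right) \left(6 + 3^{\frac{3}{2}}\right) = 162 \left(6 + 3 \sqrt{3}\right) = 972 + 486 \sqrt{3}$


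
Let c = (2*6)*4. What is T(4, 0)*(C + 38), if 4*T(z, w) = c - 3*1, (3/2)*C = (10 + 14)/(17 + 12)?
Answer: 25155/58 ≈ 433.71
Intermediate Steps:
C = 16/29 (C = 2*((10 + 14)/(17 + 12))/3 = 2*(24/29)/3 = 2*(24*(1/29))/3 = (⅔)*(24/29) = 16/29 ≈ 0.55172)
c = 48 (c = 12*4 = 48)
T(z, w) = 45/4 (T(z, w) = (48 - 3*1)/4 = (48 - 3)/4 = (¼)*45 = 45/4)
T(4, 0)*(C + 38) = 45*(16/29 + 38)/4 = (45/4)*(1118/29) = 25155/58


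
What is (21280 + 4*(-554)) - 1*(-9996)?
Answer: 29060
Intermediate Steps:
(21280 + 4*(-554)) - 1*(-9996) = (21280 - 2216) + 9996 = 19064 + 9996 = 29060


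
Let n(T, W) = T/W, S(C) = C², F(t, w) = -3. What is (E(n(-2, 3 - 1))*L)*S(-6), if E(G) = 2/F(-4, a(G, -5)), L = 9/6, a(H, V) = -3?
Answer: -36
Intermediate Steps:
L = 3/2 (L = (⅙)*9 = 3/2 ≈ 1.5000)
E(G) = -⅔ (E(G) = 2/(-3) = 2*(-⅓) = -⅔)
(E(n(-2, 3 - 1))*L)*S(-6) = -⅔*3/2*(-6)² = -1*36 = -36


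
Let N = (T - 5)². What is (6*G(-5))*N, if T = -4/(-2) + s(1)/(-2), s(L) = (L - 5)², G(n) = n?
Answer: -3630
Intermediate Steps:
s(L) = (-5 + L)²
T = -6 (T = -4/(-2) + (-5 + 1)²/(-2) = -4*(-½) + (-4)²*(-½) = 2 + 16*(-½) = 2 - 8 = -6)
N = 121 (N = (-6 - 5)² = (-11)² = 121)
(6*G(-5))*N = (6*(-5))*121 = -30*121 = -3630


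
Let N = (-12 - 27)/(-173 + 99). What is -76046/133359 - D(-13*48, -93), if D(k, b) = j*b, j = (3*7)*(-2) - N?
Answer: -39035939293/9868566 ≈ -3955.6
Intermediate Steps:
N = 39/74 (N = -39/(-74) = -39*(-1/74) = 39/74 ≈ 0.52703)
j = -3147/74 (j = (3*7)*(-2) - 1*39/74 = 21*(-2) - 39/74 = -42 - 39/74 = -3147/74 ≈ -42.527)
D(k, b) = -3147*b/74
-76046/133359 - D(-13*48, -93) = -76046/133359 - (-3147)*(-93)/74 = -76046*1/133359 - 1*292671/74 = -76046/133359 - 292671/74 = -39035939293/9868566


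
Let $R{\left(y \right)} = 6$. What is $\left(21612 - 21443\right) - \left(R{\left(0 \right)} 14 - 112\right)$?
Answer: $197$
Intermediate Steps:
$\left(21612 - 21443\right) - \left(R{\left(0 \right)} 14 - 112\right) = \left(21612 - 21443\right) - \left(6 \cdot 14 - 112\right) = 169 - \left(84 - 112\right) = 169 - -28 = 169 + 28 = 197$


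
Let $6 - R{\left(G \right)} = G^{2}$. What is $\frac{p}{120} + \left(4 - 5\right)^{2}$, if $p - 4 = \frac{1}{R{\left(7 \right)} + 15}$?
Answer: $\frac{1157}{1120} \approx 1.033$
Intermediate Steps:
$R{\left(G \right)} = 6 - G^{2}$
$p = \frac{111}{28}$ ($p = 4 + \frac{1}{\left(6 - 7^{2}\right) + 15} = 4 + \frac{1}{\left(6 - 49\right) + 15} = 4 + \frac{1}{-43 + 15} = 4 + \frac{1}{-28} = 4 - \frac{1}{28} = \frac{111}{28} \approx 3.9643$)
$\frac{p}{120} + \left(4 - 5\right)^{2} = \frac{1}{120} \cdot \frac{111}{28} + \left(4 - 5\right)^{2} = \frac{37}{1120} + \left(-1\right)^{2} = \frac{37}{1120} + 1 = \frac{1157}{1120}$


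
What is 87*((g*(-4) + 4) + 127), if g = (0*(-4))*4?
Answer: 11397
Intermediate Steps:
g = 0 (g = 0*4 = 0)
87*((g*(-4) + 4) + 127) = 87*((0*(-4) + 4) + 127) = 87*((0 + 4) + 127) = 87*(4 + 127) = 87*131 = 11397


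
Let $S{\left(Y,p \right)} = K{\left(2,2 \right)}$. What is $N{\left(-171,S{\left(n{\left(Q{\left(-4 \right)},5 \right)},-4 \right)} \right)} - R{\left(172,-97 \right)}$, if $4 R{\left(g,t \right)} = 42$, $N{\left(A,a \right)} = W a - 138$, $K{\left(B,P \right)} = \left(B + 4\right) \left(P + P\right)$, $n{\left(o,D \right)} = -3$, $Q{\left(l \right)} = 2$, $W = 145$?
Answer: $\frac{6663}{2} \approx 3331.5$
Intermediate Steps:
$K{\left(B,P \right)} = 2 P \left(4 + B\right)$ ($K{\left(B,P \right)} = \left(4 + B\right) 2 P = 2 P \left(4 + B\right)$)
$S{\left(Y,p \right)} = 24$ ($S{\left(Y,p \right)} = 2 \cdot 2 \left(4 + 2\right) = 2 \cdot 2 \cdot 6 = 24$)
$N{\left(A,a \right)} = -138 + 145 a$ ($N{\left(A,a \right)} = 145 a - 138 = -138 + 145 a$)
$R{\left(g,t \right)} = \frac{21}{2}$ ($R{\left(g,t \right)} = \frac{1}{4} \cdot 42 = \frac{21}{2}$)
$N{\left(-171,S{\left(n{\left(Q{\left(-4 \right)},5 \right)},-4 \right)} \right)} - R{\left(172,-97 \right)} = \left(-138 + 145 \cdot 24\right) - \frac{21}{2} = \left(-138 + 3480\right) - \frac{21}{2} = 3342 - \frac{21}{2} = \frac{6663}{2}$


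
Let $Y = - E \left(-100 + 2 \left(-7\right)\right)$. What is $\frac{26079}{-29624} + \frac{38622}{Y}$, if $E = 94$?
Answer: $\frac{72056297}{26454232} \approx 2.7238$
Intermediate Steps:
$Y = 10716$ ($Y = - 94 \left(-100 + 2 \left(-7\right)\right) = - 94 \left(-100 - 14\right) = - 94 \left(-114\right) = \left(-1\right) \left(-10716\right) = 10716$)
$\frac{26079}{-29624} + \frac{38622}{Y} = \frac{26079}{-29624} + \frac{38622}{10716} = 26079 \left(- \frac{1}{29624}\right) + 38622 \cdot \frac{1}{10716} = - \frac{26079}{29624} + \frac{6437}{1786} = \frac{72056297}{26454232}$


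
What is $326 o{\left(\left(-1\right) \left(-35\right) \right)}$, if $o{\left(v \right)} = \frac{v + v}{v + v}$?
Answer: $326$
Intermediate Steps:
$o{\left(v \right)} = 1$ ($o{\left(v \right)} = \frac{2 v}{2 v} = 2 v \frac{1}{2 v} = 1$)
$326 o{\left(\left(-1\right) \left(-35\right) \right)} = 326 \cdot 1 = 326$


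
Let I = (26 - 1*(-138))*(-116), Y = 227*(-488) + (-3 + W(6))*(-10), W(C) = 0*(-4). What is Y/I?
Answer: 55373/9512 ≈ 5.8214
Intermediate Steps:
W(C) = 0
Y = -110746 (Y = 227*(-488) + (-3 + 0)*(-10) = -110776 - 3*(-10) = -110776 + 30 = -110746)
I = -19024 (I = (26 + 138)*(-116) = 164*(-116) = -19024)
Y/I = -110746/(-19024) = -110746*(-1/19024) = 55373/9512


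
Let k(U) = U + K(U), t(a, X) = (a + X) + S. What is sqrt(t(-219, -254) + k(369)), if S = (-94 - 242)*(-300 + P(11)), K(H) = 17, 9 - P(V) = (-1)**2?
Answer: 5*sqrt(3921) ≈ 313.09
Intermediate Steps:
P(V) = 8 (P(V) = 9 - 1*(-1)**2 = 9 - 1*1 = 9 - 1 = 8)
S = 98112 (S = (-94 - 242)*(-300 + 8) = -336*(-292) = 98112)
t(a, X) = 98112 + X + a (t(a, X) = (a + X) + 98112 = (X + a) + 98112 = 98112 + X + a)
k(U) = 17 + U (k(U) = U + 17 = 17 + U)
sqrt(t(-219, -254) + k(369)) = sqrt((98112 - 254 - 219) + (17 + 369)) = sqrt(97639 + 386) = sqrt(98025) = 5*sqrt(3921)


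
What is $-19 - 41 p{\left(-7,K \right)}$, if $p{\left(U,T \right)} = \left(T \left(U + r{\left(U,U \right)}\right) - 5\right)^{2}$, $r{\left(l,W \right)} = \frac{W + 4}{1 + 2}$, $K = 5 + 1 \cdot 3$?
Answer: $-195220$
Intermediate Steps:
$K = 8$ ($K = 5 + 3 = 8$)
$r{\left(l,W \right)} = \frac{4}{3} + \frac{W}{3}$ ($r{\left(l,W \right)} = \frac{4 + W}{3} = \left(4 + W\right) \frac{1}{3} = \frac{4}{3} + \frac{W}{3}$)
$p{\left(U,T \right)} = \left(-5 + T \left(\frac{4}{3} + \frac{4 U}{3}\right)\right)^{2}$ ($p{\left(U,T \right)} = \left(T \left(U + \left(\frac{4}{3} + \frac{U}{3}\right)\right) - 5\right)^{2} = \left(T \left(\frac{4}{3} + \frac{4 U}{3}\right) - 5\right)^{2} = \left(-5 + T \left(\frac{4}{3} + \frac{4 U}{3}\right)\right)^{2}$)
$-19 - 41 p{\left(-7,K \right)} = -19 - 41 \frac{\left(-15 + 4 \cdot 8 + 4 \cdot 8 \left(-7\right)\right)^{2}}{9} = -19 - 41 \frac{\left(-15 + 32 - 224\right)^{2}}{9} = -19 - 41 \frac{\left(-207\right)^{2}}{9} = -19 - 41 \cdot \frac{1}{9} \cdot 42849 = -19 - 195201 = -195220$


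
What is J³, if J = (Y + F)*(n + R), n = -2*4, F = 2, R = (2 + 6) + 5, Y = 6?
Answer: 64000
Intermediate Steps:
R = 13 (R = 8 + 5 = 13)
n = -8
J = 40 (J = (6 + 2)*(-8 + 13) = 8*5 = 40)
J³ = 40³ = 64000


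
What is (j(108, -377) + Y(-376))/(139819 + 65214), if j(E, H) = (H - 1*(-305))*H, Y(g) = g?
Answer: 26768/205033 ≈ 0.13055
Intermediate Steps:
j(E, H) = H*(305 + H) (j(E, H) = (H + 305)*H = (305 + H)*H = H*(305 + H))
(j(108, -377) + Y(-376))/(139819 + 65214) = (-377*(305 - 377) - 376)/(139819 + 65214) = (-377*(-72) - 376)/205033 = (27144 - 376)*(1/205033) = 26768*(1/205033) = 26768/205033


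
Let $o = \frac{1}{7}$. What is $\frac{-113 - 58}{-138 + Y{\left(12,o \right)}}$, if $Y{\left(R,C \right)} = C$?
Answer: $\frac{1197}{965} \approx 1.2404$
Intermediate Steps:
$o = \frac{1}{7} \approx 0.14286$
$\frac{-113 - 58}{-138 + Y{\left(12,o \right)}} = \frac{-113 - 58}{-138 + \frac{1}{7}} = \frac{1}{- \frac{965}{7}} \left(-171\right) = \left(- \frac{7}{965}\right) \left(-171\right) = \frac{1197}{965}$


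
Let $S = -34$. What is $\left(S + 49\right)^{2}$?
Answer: $225$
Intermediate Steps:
$\left(S + 49\right)^{2} = \left(-34 + 49\right)^{2} = 15^{2} = 225$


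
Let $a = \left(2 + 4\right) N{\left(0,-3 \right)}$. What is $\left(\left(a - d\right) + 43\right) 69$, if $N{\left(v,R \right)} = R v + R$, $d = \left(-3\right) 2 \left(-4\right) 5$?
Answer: $-6555$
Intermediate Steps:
$d = 120$ ($d = \left(-6\right) \left(-4\right) 5 = 24 \cdot 5 = 120$)
$N{\left(v,R \right)} = R + R v$
$a = -18$ ($a = \left(2 + 4\right) \left(- 3 \left(1 + 0\right)\right) = 6 \left(\left(-3\right) 1\right) = 6 \left(-3\right) = -18$)
$\left(\left(a - d\right) + 43\right) 69 = \left(\left(-18 - 120\right) + 43\right) 69 = \left(-138 + 43\right) 69 = \left(-95\right) 69 = -6555$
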